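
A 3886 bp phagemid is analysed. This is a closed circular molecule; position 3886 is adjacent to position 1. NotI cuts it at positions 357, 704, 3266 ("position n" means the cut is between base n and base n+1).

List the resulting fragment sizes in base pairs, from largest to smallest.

Circular molecule, 3 cuts → 3 fragments:
  704 − 357 = 347 bp
  3266 − 704 = 2562 bp
  wrap: 3886 − 3266 + 357 = 977 bp
Sorted largest to smallest: 2562, 977, 347 bp.

2562, 977, 347 bp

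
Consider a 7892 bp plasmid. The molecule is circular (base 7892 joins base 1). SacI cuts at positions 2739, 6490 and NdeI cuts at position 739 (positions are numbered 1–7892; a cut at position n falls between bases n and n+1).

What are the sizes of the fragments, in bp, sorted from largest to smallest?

3751, 2141, 2000 bp

Combined cut positions (sorted): 739, 2739, 6490.
Circular molecule, 3 cuts → 3 fragments:
  2739 − 739 = 2000 bp
  6490 − 2739 = 3751 bp
  wrap: 7892 − 6490 + 739 = 2141 bp
Sorted largest to smallest: 3751, 2141, 2000 bp.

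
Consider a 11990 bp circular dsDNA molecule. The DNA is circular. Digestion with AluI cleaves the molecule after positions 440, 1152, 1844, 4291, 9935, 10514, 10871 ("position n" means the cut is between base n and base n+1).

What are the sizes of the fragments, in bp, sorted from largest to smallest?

5644, 2447, 1559, 712, 692, 579, 357 bp

Circular molecule, 7 cuts → 7 fragments:
  1152 − 440 = 712 bp
  1844 − 1152 = 692 bp
  4291 − 1844 = 2447 bp
  9935 − 4291 = 5644 bp
  10514 − 9935 = 579 bp
  10871 − 10514 = 357 bp
  wrap: 11990 − 10871 + 440 = 1559 bp
Sorted largest to smallest: 5644, 2447, 1559, 712, 692, 579, 357 bp.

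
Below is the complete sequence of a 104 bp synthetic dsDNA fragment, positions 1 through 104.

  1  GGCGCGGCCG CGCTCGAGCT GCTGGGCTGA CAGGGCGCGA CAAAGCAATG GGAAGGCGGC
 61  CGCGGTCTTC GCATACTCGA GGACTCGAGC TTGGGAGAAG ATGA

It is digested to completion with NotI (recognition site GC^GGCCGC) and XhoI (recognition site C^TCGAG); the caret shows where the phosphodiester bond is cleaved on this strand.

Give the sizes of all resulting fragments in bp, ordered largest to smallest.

NotI sites (GCGGCCGC) start at positions 4, 56.
NotI cuts after base 2 of each site, so after positions 5, 57.
XhoI sites (CTCGAG) start at positions 13, 76, 84.
XhoI cuts after the first base of each site, so after positions 13, 76, 84.
Combined cut positions: 5, 13, 57, 76, 84.
Linear molecule, 5 cuts → 6 fragments:
  1–5 → 5 bp
  6–13 → 8 bp
  14–57 → 44 bp
  58–76 → 19 bp
  77–84 → 8 bp
  85–104 → 20 bp
Sorted largest to smallest: 44, 20, 19, 8, 8, 5 bp.

44, 20, 19, 8, 8, 5 bp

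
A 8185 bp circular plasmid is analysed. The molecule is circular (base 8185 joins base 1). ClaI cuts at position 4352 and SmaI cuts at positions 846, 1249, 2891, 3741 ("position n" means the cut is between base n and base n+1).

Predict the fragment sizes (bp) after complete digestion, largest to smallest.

4679, 1642, 850, 611, 403 bp

Combined cut positions (sorted): 846, 1249, 2891, 3741, 4352.
Circular molecule, 5 cuts → 5 fragments:
  1249 − 846 = 403 bp
  2891 − 1249 = 1642 bp
  3741 − 2891 = 850 bp
  4352 − 3741 = 611 bp
  wrap: 8185 − 4352 + 846 = 4679 bp
Sorted largest to smallest: 4679, 1642, 850, 611, 403 bp.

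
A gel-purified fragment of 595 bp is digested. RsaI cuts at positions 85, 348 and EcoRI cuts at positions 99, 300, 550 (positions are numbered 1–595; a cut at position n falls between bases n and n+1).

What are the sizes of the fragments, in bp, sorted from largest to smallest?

202, 201, 85, 48, 45, 14 bp

Combined cut positions (sorted): 85, 99, 300, 348, 550.
Linear molecule, 5 cuts → 6 fragments:
  85 − 0 = 85 bp
  99 − 85 = 14 bp
  300 − 99 = 201 bp
  348 − 300 = 48 bp
  550 − 348 = 202 bp
  595 − 550 = 45 bp
Sorted largest to smallest: 202, 201, 85, 48, 45, 14 bp.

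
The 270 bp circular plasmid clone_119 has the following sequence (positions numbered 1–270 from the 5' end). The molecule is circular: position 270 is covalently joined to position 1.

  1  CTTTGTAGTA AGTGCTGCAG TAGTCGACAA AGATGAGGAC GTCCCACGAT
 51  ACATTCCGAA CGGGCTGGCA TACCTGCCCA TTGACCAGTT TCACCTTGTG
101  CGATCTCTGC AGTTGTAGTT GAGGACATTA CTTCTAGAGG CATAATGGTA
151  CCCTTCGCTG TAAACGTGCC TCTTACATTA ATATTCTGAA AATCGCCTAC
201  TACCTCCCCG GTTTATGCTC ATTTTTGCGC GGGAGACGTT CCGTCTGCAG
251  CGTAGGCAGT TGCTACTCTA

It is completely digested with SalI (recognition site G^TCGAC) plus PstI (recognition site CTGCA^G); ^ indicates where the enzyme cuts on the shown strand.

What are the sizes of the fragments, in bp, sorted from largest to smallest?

138, 88, 40, 4 bp

The SalI site (GTCGAC) starts at position 23.
SalI cuts after the first base of each site, so after position 23.
PstI sites (CTGCAG) start at positions 15, 107, 245.
PstI cuts after base 5 of each site (before the last base), so after positions 19, 111, 249.
Combined cut positions: 19, 23, 111, 249.
Circular molecule, 4 cuts → 4 fragments:
  20–23 → 4 bp
  24–111 → 88 bp
  112–249 → 138 bp
  250–270 then 1–19 → 21 + 19 = 40 bp
Sorted largest to smallest: 138, 88, 40, 4 bp.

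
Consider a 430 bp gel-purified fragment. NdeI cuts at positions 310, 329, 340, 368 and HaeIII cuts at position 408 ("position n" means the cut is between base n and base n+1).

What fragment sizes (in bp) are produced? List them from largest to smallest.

310, 40, 28, 22, 19, 11 bp

Combined cut positions (sorted): 310, 329, 340, 368, 408.
Linear molecule, 5 cuts → 6 fragments:
  310 − 0 = 310 bp
  329 − 310 = 19 bp
  340 − 329 = 11 bp
  368 − 340 = 28 bp
  408 − 368 = 40 bp
  430 − 408 = 22 bp
Sorted largest to smallest: 310, 40, 28, 22, 19, 11 bp.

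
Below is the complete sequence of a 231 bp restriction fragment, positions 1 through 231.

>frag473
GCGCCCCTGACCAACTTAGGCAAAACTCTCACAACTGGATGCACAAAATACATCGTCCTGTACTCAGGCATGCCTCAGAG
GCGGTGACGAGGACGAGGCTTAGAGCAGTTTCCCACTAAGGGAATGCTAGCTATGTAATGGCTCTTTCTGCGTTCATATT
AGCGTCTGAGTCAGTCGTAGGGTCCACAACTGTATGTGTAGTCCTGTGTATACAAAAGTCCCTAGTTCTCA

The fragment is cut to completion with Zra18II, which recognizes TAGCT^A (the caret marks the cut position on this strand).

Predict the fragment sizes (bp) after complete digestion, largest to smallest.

The Zra18II site (TAGCTA) starts at position 128.
Zra18II cuts after base 5 of each site (before the last base), so after position 132.
Linear molecule, 1 cut → 2 fragments:
  1–132 → 132 bp
  133–231 → 99 bp
Sorted largest to smallest: 132, 99 bp.

132, 99 bp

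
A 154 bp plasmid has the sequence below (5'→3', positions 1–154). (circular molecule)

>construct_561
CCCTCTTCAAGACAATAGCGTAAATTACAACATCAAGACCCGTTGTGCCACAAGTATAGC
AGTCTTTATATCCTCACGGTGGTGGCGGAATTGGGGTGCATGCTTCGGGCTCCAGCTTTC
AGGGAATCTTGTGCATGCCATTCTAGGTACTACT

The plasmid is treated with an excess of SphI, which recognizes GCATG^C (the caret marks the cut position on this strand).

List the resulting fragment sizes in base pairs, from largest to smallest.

119, 35 bp

SphI sites (GCATGC) start at positions 98, 133.
SphI cuts after base 5 of each site (before the last base), so after positions 102, 137.
Circular molecule, 2 cuts → 2 fragments:
  103–137 → 35 bp
  138–154 then 1–102 → 17 + 102 = 119 bp
Sorted largest to smallest: 119, 35 bp.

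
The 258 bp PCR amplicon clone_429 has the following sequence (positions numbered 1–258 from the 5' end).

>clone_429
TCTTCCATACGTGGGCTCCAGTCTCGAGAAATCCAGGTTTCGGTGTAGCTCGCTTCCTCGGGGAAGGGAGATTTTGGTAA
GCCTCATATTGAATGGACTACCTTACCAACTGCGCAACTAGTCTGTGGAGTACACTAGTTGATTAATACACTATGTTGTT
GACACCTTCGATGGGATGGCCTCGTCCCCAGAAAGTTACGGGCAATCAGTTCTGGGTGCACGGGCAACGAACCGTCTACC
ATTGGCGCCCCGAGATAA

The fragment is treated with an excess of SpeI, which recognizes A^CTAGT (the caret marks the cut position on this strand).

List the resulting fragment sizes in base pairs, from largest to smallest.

SpeI sites (ACTAGT) start at positions 117, 134.
SpeI cuts after the first base of each site, so after positions 117, 134.
Linear molecule, 2 cuts → 3 fragments:
  1–117 → 117 bp
  118–134 → 17 bp
  135–258 → 124 bp
Sorted largest to smallest: 124, 117, 17 bp.

124, 117, 17 bp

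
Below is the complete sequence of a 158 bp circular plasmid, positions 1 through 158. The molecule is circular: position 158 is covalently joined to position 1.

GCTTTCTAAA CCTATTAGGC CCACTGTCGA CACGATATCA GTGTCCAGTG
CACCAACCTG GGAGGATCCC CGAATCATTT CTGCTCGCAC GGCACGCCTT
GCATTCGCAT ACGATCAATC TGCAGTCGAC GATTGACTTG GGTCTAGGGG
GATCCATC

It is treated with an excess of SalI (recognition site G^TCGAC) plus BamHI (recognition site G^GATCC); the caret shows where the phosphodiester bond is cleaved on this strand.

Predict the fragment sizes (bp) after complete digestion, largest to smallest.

61, 38, 34, 25 bp

SalI sites (GTCGAC) start at positions 26, 125.
SalI cuts after the first base of each site, so after positions 26, 125.
BamHI sites (GGATCC) start at positions 64, 150.
BamHI cuts after the first base of each site, so after positions 64, 150.
Combined cut positions: 26, 64, 125, 150.
Circular molecule, 4 cuts → 4 fragments:
  27–64 → 38 bp
  65–125 → 61 bp
  126–150 → 25 bp
  151–158 then 1–26 → 8 + 26 = 34 bp
Sorted largest to smallest: 61, 38, 34, 25 bp.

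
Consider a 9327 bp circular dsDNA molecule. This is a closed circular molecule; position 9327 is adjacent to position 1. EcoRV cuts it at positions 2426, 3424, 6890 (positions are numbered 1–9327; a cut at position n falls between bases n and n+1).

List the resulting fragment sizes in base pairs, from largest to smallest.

4863, 3466, 998 bp

Circular molecule, 3 cuts → 3 fragments:
  3424 − 2426 = 998 bp
  6890 − 3424 = 3466 bp
  wrap: 9327 − 6890 + 2426 = 4863 bp
Sorted largest to smallest: 4863, 3466, 998 bp.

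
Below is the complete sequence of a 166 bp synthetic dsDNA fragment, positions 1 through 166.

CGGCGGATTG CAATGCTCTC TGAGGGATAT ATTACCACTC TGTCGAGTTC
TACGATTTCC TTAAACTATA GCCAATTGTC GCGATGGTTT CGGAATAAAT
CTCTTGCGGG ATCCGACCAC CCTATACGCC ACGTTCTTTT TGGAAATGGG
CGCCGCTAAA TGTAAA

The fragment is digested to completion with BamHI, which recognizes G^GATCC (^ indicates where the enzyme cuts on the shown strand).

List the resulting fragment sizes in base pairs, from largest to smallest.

109, 57 bp

The BamHI site (GGATCC) starts at position 109.
BamHI cuts after the first base of each site, so after position 109.
Linear molecule, 1 cut → 2 fragments:
  1–109 → 109 bp
  110–166 → 57 bp
Sorted largest to smallest: 109, 57 bp.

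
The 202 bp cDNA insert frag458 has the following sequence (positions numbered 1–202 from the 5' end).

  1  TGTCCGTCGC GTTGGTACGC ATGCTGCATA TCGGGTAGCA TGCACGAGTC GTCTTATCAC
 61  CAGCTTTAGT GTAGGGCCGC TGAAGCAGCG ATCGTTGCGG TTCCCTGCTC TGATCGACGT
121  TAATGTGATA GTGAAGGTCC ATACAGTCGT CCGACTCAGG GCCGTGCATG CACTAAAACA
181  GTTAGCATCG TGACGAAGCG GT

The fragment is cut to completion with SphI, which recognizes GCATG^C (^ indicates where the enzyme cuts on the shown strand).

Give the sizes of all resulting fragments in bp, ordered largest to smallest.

SphI sites (GCATGC) start at positions 19, 38, 166.
SphI cuts after base 5 of each site (before the last base), so after positions 23, 42, 170.
Linear molecule, 3 cuts → 4 fragments:
  1–23 → 23 bp
  24–42 → 19 bp
  43–170 → 128 bp
  171–202 → 32 bp
Sorted largest to smallest: 128, 32, 23, 19 bp.

128, 32, 23, 19 bp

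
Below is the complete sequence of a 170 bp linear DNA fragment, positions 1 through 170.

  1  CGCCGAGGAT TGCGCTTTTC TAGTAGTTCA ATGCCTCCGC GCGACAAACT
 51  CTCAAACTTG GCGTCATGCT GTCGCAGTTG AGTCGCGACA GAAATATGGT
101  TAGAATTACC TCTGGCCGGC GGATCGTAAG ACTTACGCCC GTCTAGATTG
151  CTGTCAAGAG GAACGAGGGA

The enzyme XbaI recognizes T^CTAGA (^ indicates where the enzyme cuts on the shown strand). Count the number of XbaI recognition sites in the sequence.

TCTAGA occurs starting at position 142.
XbaI cuts at 1 site.

1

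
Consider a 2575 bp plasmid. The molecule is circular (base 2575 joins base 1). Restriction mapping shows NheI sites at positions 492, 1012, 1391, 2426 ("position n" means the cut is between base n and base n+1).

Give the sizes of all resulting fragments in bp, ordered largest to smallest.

Circular molecule, 4 cuts → 4 fragments:
  1012 − 492 = 520 bp
  1391 − 1012 = 379 bp
  2426 − 1391 = 1035 bp
  wrap: 2575 − 2426 + 492 = 641 bp
Sorted largest to smallest: 1035, 641, 520, 379 bp.

1035, 641, 520, 379 bp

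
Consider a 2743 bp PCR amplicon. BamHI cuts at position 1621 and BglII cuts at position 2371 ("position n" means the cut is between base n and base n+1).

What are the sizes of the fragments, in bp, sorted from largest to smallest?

1621, 750, 372 bp

Combined cut positions (sorted): 1621, 2371.
Linear molecule, 2 cuts → 3 fragments:
  1621 − 0 = 1621 bp
  2371 − 1621 = 750 bp
  2743 − 2371 = 372 bp
Sorted largest to smallest: 1621, 750, 372 bp.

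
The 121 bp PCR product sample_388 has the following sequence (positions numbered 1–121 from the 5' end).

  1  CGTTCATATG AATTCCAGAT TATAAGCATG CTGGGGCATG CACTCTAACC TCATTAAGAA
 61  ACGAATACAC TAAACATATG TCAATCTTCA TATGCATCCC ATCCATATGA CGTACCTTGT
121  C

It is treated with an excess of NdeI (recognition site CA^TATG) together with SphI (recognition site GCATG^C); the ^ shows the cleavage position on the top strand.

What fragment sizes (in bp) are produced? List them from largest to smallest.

36, 24, 16, 15, 14, 10, 6 bp

NdeI sites (CATATG) start at positions 5, 75, 89, 104.
NdeI cuts after base 2 of each site, so after positions 6, 76, 90, 105.
SphI sites (GCATGC) start at positions 26, 36.
SphI cuts after base 5 of each site (before the last base), so after positions 30, 40.
Combined cut positions: 6, 30, 40, 76, 90, 105.
Linear molecule, 6 cuts → 7 fragments:
  1–6 → 6 bp
  7–30 → 24 bp
  31–40 → 10 bp
  41–76 → 36 bp
  77–90 → 14 bp
  91–105 → 15 bp
  106–121 → 16 bp
Sorted largest to smallest: 36, 24, 16, 15, 14, 10, 6 bp.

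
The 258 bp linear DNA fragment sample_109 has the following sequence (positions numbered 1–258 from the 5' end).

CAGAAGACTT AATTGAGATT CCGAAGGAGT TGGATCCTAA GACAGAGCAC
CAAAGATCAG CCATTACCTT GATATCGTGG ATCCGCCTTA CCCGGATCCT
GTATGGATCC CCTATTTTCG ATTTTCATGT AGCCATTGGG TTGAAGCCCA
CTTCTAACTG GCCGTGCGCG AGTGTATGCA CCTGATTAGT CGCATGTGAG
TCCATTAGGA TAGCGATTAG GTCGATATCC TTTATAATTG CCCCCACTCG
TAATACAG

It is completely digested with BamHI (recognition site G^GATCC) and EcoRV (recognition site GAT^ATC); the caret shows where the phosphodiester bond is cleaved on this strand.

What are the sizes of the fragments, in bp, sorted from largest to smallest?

121, 41, 32, 32, 15, 11, 6 bp

BamHI sites (GGATCC) start at positions 32, 79, 94, 105.
BamHI cuts after the first base of each site, so after positions 32, 79, 94, 105.
EcoRV sites (GATATC) start at positions 71, 224.
EcoRV cuts after base 3 of each site, so after positions 73, 226.
Combined cut positions: 32, 73, 79, 94, 105, 226.
Linear molecule, 6 cuts → 7 fragments:
  1–32 → 32 bp
  33–73 → 41 bp
  74–79 → 6 bp
  80–94 → 15 bp
  95–105 → 11 bp
  106–226 → 121 bp
  227–258 → 32 bp
Sorted largest to smallest: 121, 41, 32, 32, 15, 11, 6 bp.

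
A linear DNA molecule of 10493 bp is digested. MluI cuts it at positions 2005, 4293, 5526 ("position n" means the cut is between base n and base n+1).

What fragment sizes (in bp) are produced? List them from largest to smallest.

4967, 2288, 2005, 1233 bp

Linear molecule, 3 cuts → 4 fragments:
  2005 − 0 = 2005 bp
  4293 − 2005 = 2288 bp
  5526 − 4293 = 1233 bp
  10493 − 5526 = 4967 bp
Sorted largest to smallest: 4967, 2288, 2005, 1233 bp.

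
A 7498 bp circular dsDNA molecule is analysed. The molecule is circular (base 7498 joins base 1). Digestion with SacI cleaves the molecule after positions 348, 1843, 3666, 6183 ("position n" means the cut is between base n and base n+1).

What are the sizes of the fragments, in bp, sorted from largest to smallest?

2517, 1823, 1663, 1495 bp

Circular molecule, 4 cuts → 4 fragments:
  1843 − 348 = 1495 bp
  3666 − 1843 = 1823 bp
  6183 − 3666 = 2517 bp
  wrap: 7498 − 6183 + 348 = 1663 bp
Sorted largest to smallest: 2517, 1823, 1663, 1495 bp.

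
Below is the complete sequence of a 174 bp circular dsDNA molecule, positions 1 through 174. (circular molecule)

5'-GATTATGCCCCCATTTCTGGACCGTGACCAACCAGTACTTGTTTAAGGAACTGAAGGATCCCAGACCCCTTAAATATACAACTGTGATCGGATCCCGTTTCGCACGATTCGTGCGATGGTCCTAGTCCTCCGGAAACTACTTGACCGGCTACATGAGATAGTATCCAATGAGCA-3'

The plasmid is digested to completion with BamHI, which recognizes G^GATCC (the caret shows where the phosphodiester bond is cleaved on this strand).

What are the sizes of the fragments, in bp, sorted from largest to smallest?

BamHI sites (GGATCC) start at positions 56, 90.
BamHI cuts after the first base of each site, so after positions 56, 90.
Circular molecule, 2 cuts → 2 fragments:
  57–90 → 34 bp
  91–174 then 1–56 → 84 + 56 = 140 bp
Sorted largest to smallest: 140, 34 bp.

140, 34 bp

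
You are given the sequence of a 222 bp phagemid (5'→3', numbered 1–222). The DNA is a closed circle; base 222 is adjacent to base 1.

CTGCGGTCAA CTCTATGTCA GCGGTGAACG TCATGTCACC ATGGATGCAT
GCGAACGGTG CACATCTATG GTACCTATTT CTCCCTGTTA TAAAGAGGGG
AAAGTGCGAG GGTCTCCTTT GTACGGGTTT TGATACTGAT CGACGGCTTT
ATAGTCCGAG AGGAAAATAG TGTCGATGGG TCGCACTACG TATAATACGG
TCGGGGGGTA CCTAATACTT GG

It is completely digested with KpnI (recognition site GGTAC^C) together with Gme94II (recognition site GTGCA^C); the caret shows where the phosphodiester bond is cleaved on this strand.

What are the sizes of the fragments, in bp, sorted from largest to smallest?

137, 73, 12 bp

KpnI sites (GGTACC) start at positions 70, 207.
KpnI cuts after base 5 of each site (before the last base), so after positions 74, 211.
The Gme94II site (GTGCAC) starts at position 58.
Gme94II cuts after base 5 of each site (before the last base), so after position 62.
Combined cut positions: 62, 74, 211.
Circular molecule, 3 cuts → 3 fragments:
  63–74 → 12 bp
  75–211 → 137 bp
  212–222 then 1–62 → 11 + 62 = 73 bp
Sorted largest to smallest: 137, 73, 12 bp.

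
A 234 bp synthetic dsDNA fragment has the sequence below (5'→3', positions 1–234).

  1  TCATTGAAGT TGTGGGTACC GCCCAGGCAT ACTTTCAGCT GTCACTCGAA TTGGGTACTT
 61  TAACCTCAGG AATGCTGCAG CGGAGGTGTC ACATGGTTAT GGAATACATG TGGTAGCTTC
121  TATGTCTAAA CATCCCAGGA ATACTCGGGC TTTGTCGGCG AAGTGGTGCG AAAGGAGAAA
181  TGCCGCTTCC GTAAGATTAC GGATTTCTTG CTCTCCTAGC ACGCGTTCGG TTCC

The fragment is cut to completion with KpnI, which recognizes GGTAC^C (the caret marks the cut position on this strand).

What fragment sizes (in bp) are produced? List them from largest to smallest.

215, 19 bp

The KpnI site (GGTACC) starts at position 15.
KpnI cuts after base 5 of each site (before the last base), so after position 19.
Linear molecule, 1 cut → 2 fragments:
  1–19 → 19 bp
  20–234 → 215 bp
Sorted largest to smallest: 215, 19 bp.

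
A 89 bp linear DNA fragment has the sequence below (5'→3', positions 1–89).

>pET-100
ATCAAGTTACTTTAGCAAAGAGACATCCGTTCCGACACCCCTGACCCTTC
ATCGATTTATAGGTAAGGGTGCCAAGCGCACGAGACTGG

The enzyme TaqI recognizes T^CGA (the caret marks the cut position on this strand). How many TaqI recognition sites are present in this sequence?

TCGA occurs starting at position 52.
TaqI cuts at 1 site.

1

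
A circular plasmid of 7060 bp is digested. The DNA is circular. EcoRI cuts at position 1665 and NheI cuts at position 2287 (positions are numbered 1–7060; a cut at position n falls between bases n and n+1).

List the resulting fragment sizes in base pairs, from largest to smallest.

Combined cut positions (sorted): 1665, 2287.
Circular molecule, 2 cuts → 2 fragments:
  2287 − 1665 = 622 bp
  wrap: 7060 − 2287 + 1665 = 6438 bp
Sorted largest to smallest: 6438, 622 bp.

6438, 622 bp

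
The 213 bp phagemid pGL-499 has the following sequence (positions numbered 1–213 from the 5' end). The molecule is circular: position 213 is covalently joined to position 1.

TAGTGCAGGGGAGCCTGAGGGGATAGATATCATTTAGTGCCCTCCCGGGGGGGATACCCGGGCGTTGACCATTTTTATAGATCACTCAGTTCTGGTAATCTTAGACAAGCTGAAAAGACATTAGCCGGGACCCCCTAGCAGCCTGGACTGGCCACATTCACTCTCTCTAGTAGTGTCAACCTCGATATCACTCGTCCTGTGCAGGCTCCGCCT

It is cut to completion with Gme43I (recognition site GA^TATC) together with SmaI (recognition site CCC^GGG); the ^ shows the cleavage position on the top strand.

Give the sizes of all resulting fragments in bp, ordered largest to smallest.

Gme43I sites (GATATC) start at positions 26, 184.
Gme43I cuts after base 2 of each site, so after positions 27, 185.
SmaI sites (CCCGGG) start at positions 44, 57.
SmaI cuts after base 3 of each site, so after positions 46, 59.
Combined cut positions: 27, 46, 59, 185.
Circular molecule, 4 cuts → 4 fragments:
  28–46 → 19 bp
  47–59 → 13 bp
  60–185 → 126 bp
  186–213 then 1–27 → 28 + 27 = 55 bp
Sorted largest to smallest: 126, 55, 19, 13 bp.

126, 55, 19, 13 bp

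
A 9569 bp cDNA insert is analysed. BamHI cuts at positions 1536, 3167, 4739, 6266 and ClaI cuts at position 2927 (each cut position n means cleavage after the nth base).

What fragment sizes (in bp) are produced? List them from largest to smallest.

Combined cut positions (sorted): 1536, 2927, 3167, 4739, 6266.
Linear molecule, 5 cuts → 6 fragments:
  1536 − 0 = 1536 bp
  2927 − 1536 = 1391 bp
  3167 − 2927 = 240 bp
  4739 − 3167 = 1572 bp
  6266 − 4739 = 1527 bp
  9569 − 6266 = 3303 bp
Sorted largest to smallest: 3303, 1572, 1536, 1527, 1391, 240 bp.

3303, 1572, 1536, 1527, 1391, 240 bp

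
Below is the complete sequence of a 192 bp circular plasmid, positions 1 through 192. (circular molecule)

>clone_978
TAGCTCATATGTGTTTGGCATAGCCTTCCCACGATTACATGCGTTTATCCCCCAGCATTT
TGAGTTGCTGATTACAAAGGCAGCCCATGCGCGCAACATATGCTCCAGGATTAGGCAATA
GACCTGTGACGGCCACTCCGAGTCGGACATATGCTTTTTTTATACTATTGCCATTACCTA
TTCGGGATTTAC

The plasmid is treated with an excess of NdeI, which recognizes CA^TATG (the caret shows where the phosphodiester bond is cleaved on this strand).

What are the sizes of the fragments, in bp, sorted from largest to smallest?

NdeI sites (CATATG) start at positions 6, 97, 148.
NdeI cuts after base 2 of each site, so after positions 7, 98, 149.
Circular molecule, 3 cuts → 3 fragments:
  8–98 → 91 bp
  99–149 → 51 bp
  150–192 then 1–7 → 43 + 7 = 50 bp
Sorted largest to smallest: 91, 51, 50 bp.

91, 51, 50 bp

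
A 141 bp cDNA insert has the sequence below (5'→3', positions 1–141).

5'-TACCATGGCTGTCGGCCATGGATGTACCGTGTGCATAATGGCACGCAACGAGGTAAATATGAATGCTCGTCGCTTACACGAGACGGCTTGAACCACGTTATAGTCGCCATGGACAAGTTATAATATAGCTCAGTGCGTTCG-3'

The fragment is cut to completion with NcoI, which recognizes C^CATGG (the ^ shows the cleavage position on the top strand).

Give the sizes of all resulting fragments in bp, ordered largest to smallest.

NcoI sites (CCATGG) start at positions 3, 16, 107.
NcoI cuts after the first base of each site, so after positions 3, 16, 107.
Linear molecule, 3 cuts → 4 fragments:
  1–3 → 3 bp
  4–16 → 13 bp
  17–107 → 91 bp
  108–141 → 34 bp
Sorted largest to smallest: 91, 34, 13, 3 bp.

91, 34, 13, 3 bp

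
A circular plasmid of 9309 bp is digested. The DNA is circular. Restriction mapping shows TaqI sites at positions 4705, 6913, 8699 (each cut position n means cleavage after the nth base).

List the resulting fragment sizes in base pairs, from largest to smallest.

Circular molecule, 3 cuts → 3 fragments:
  6913 − 4705 = 2208 bp
  8699 − 6913 = 1786 bp
  wrap: 9309 − 8699 + 4705 = 5315 bp
Sorted largest to smallest: 5315, 2208, 1786 bp.

5315, 2208, 1786 bp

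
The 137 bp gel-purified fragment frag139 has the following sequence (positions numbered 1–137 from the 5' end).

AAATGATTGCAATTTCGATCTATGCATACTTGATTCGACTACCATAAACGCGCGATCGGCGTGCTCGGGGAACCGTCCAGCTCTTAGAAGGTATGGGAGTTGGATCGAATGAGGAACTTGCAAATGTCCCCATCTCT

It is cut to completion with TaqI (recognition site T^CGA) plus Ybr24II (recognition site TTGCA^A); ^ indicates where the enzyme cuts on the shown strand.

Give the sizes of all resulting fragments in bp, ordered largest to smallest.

70, 20, 17, 15, 11, 4 bp

TaqI sites (TCGA) start at positions 15, 35, 105.
TaqI cuts after the first base of each site, so after positions 15, 35, 105.
Ybr24II sites (TTGCAA) start at positions 7, 118.
Ybr24II cuts after base 5 of each site (before the last base), so after positions 11, 122.
Combined cut positions: 11, 15, 35, 105, 122.
Linear molecule, 5 cuts → 6 fragments:
  1–11 → 11 bp
  12–15 → 4 bp
  16–35 → 20 bp
  36–105 → 70 bp
  106–122 → 17 bp
  123–137 → 15 bp
Sorted largest to smallest: 70, 20, 17, 15, 11, 4 bp.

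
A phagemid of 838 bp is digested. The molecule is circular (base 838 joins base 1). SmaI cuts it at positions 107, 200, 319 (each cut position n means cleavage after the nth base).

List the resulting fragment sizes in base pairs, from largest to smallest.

626, 119, 93 bp

Circular molecule, 3 cuts → 3 fragments:
  200 − 107 = 93 bp
  319 − 200 = 119 bp
  wrap: 838 − 319 + 107 = 626 bp
Sorted largest to smallest: 626, 119, 93 bp.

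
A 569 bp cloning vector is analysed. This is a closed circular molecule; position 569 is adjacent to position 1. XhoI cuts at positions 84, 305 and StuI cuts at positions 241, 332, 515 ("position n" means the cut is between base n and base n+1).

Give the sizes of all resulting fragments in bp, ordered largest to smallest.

183, 157, 138, 64, 27 bp

Combined cut positions (sorted): 84, 241, 305, 332, 515.
Circular molecule, 5 cuts → 5 fragments:
  241 − 84 = 157 bp
  305 − 241 = 64 bp
  332 − 305 = 27 bp
  515 − 332 = 183 bp
  wrap: 569 − 515 + 84 = 138 bp
Sorted largest to smallest: 183, 157, 138, 64, 27 bp.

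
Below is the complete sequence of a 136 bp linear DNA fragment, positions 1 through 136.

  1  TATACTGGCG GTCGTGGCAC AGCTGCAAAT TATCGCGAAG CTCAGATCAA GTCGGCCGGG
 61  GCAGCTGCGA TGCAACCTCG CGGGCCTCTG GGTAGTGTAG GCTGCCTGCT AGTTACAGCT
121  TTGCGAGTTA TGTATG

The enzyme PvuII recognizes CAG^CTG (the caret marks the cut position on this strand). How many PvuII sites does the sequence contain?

2

CAGCTG occurs starting at positions 20, 62.
PvuII cuts at 2 sites.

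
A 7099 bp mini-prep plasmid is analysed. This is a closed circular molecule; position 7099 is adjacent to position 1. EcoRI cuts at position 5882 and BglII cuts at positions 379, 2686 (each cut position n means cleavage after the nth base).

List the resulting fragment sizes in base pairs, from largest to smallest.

Combined cut positions (sorted): 379, 2686, 5882.
Circular molecule, 3 cuts → 3 fragments:
  2686 − 379 = 2307 bp
  5882 − 2686 = 3196 bp
  wrap: 7099 − 5882 + 379 = 1596 bp
Sorted largest to smallest: 3196, 2307, 1596 bp.

3196, 2307, 1596 bp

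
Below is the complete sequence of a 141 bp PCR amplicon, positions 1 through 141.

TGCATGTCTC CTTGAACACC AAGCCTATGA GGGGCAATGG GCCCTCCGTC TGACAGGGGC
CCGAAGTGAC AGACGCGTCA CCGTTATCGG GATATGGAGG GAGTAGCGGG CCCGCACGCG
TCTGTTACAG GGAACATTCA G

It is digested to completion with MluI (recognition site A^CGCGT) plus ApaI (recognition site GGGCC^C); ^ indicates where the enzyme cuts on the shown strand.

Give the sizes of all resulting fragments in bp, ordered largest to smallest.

43, 39, 25, 18, 12, 4 bp

MluI sites (ACGCGT) start at positions 73, 116.
MluI cuts after the first base of each site, so after positions 73, 116.
ApaI sites (GGGCCC) start at positions 39, 57, 108.
ApaI cuts after base 5 of each site (before the last base), so after positions 43, 61, 112.
Combined cut positions: 43, 61, 73, 112, 116.
Linear molecule, 5 cuts → 6 fragments:
  1–43 → 43 bp
  44–61 → 18 bp
  62–73 → 12 bp
  74–112 → 39 bp
  113–116 → 4 bp
  117–141 → 25 bp
Sorted largest to smallest: 43, 39, 25, 18, 12, 4 bp.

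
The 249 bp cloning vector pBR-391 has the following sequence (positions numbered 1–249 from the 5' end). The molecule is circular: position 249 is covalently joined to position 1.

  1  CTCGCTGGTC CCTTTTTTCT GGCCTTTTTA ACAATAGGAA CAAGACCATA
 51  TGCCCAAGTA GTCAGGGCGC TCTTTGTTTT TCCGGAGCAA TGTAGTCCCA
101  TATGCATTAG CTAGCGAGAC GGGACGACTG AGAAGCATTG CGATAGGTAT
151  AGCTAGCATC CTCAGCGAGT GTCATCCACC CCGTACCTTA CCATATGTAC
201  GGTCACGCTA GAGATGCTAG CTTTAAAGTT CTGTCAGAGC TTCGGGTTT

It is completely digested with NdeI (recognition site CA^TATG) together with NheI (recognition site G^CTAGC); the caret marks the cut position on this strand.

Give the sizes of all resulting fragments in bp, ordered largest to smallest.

81, 52, 42, 41, 23, 10 bp

NdeI sites (CATATG) start at positions 47, 99, 192.
NdeI cuts after base 2 of each site, so after positions 48, 100, 193.
NheI sites (GCTAGC) start at positions 110, 152, 216.
NheI cuts after the first base of each site, so after positions 110, 152, 216.
Combined cut positions: 48, 100, 110, 152, 193, 216.
Circular molecule, 6 cuts → 6 fragments:
  49–100 → 52 bp
  101–110 → 10 bp
  111–152 → 42 bp
  153–193 → 41 bp
  194–216 → 23 bp
  217–249 then 1–48 → 33 + 48 = 81 bp
Sorted largest to smallest: 81, 52, 42, 41, 23, 10 bp.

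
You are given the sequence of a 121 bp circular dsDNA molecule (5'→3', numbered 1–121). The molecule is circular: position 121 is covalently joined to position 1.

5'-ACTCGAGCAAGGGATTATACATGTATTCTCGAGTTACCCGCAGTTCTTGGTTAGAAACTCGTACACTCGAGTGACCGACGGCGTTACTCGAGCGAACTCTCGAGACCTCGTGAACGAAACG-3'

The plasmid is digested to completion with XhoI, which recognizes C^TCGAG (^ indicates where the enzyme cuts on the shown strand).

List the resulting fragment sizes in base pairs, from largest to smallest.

XhoI sites (CTCGAG) start at positions 2, 28, 66, 87, 99.
XhoI cuts after the first base of each site, so after positions 2, 28, 66, 87, 99.
Circular molecule, 5 cuts → 5 fragments:
  3–28 → 26 bp
  29–66 → 38 bp
  67–87 → 21 bp
  88–99 → 12 bp
  100–121 then 1–2 → 22 + 2 = 24 bp
Sorted largest to smallest: 38, 26, 24, 21, 12 bp.

38, 26, 24, 21, 12 bp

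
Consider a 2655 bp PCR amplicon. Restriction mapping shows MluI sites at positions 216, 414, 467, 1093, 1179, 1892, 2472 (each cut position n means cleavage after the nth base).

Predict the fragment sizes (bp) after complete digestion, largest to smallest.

Linear molecule, 7 cuts → 8 fragments:
  216 − 0 = 216 bp
  414 − 216 = 198 bp
  467 − 414 = 53 bp
  1093 − 467 = 626 bp
  1179 − 1093 = 86 bp
  1892 − 1179 = 713 bp
  2472 − 1892 = 580 bp
  2655 − 2472 = 183 bp
Sorted largest to smallest: 713, 626, 580, 216, 198, 183, 86, 53 bp.

713, 626, 580, 216, 198, 183, 86, 53 bp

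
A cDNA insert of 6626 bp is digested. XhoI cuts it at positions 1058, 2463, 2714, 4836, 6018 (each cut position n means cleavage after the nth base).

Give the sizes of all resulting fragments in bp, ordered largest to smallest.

Linear molecule, 5 cuts → 6 fragments:
  1058 − 0 = 1058 bp
  2463 − 1058 = 1405 bp
  2714 − 2463 = 251 bp
  4836 − 2714 = 2122 bp
  6018 − 4836 = 1182 bp
  6626 − 6018 = 608 bp
Sorted largest to smallest: 2122, 1405, 1182, 1058, 608, 251 bp.

2122, 1405, 1182, 1058, 608, 251 bp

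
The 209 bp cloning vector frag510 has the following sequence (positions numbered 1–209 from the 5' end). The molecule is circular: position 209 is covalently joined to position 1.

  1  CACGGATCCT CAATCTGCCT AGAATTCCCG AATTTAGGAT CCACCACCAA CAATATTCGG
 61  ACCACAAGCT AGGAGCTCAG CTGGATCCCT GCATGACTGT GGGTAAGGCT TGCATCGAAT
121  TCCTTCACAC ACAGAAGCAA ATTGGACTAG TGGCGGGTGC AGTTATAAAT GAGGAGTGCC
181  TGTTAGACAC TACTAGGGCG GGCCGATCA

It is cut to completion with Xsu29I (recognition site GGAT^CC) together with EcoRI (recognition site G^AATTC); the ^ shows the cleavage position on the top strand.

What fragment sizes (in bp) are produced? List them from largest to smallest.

99, 46, 31, 18, 15 bp

Xsu29I sites (GGATCC) start at positions 4, 37, 83.
Xsu29I cuts after base 4 of each site, so after positions 7, 40, 86.
EcoRI sites (GAATTC) start at positions 22, 117.
EcoRI cuts after the first base of each site, so after positions 22, 117.
Combined cut positions: 7, 22, 40, 86, 117.
Circular molecule, 5 cuts → 5 fragments:
  8–22 → 15 bp
  23–40 → 18 bp
  41–86 → 46 bp
  87–117 → 31 bp
  118–209 then 1–7 → 92 + 7 = 99 bp
Sorted largest to smallest: 99, 46, 31, 18, 15 bp.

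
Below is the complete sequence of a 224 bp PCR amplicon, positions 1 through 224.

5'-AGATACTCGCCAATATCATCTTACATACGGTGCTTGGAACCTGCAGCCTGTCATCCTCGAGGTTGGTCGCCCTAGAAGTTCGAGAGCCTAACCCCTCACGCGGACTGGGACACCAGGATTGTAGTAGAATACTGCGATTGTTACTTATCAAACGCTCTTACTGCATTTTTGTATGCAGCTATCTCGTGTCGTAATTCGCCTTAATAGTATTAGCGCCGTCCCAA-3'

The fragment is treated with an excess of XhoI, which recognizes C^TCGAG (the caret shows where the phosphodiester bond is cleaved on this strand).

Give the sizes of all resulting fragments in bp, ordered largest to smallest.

168, 56 bp

The XhoI site (CTCGAG) starts at position 56.
XhoI cuts after the first base of each site, so after position 56.
Linear molecule, 1 cut → 2 fragments:
  1–56 → 56 bp
  57–224 → 168 bp
Sorted largest to smallest: 168, 56 bp.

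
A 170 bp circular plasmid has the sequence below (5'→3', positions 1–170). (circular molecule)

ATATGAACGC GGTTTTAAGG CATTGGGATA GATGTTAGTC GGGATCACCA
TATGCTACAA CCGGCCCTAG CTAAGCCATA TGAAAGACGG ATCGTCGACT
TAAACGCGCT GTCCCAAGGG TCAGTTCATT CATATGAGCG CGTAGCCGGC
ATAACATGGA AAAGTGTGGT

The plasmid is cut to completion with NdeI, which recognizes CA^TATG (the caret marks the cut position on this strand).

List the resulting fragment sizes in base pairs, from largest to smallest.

88, 54, 28 bp

NdeI sites (CATATG) start at positions 49, 77, 131.
NdeI cuts after base 2 of each site, so after positions 50, 78, 132.
Circular molecule, 3 cuts → 3 fragments:
  51–78 → 28 bp
  79–132 → 54 bp
  133–170 then 1–50 → 38 + 50 = 88 bp
Sorted largest to smallest: 88, 54, 28 bp.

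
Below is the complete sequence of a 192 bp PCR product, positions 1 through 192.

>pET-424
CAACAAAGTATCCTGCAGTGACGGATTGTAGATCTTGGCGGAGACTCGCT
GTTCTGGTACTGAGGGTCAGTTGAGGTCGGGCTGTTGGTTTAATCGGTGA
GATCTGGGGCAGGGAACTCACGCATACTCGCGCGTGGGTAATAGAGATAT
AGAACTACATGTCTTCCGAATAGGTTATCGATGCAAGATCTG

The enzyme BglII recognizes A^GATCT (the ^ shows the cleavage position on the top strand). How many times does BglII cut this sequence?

3

AGATCT occurs starting at positions 30, 100, 186.
BglII cuts at 3 sites.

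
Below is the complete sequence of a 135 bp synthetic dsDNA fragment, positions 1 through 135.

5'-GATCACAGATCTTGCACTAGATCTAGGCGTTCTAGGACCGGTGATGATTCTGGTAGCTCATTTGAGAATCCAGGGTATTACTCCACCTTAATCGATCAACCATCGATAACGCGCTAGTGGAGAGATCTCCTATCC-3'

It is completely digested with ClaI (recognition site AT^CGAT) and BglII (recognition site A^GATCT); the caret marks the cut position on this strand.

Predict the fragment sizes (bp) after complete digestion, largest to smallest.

ClaI sites (ATCGAT) start at positions 91, 102.
ClaI cuts after base 2 of each site, so after positions 92, 103.
BglII sites (AGATCT) start at positions 7, 19, 123.
BglII cuts after the first base of each site, so after positions 7, 19, 123.
Combined cut positions: 7, 19, 92, 103, 123.
Linear molecule, 5 cuts → 6 fragments:
  1–7 → 7 bp
  8–19 → 12 bp
  20–92 → 73 bp
  93–103 → 11 bp
  104–123 → 20 bp
  124–135 → 12 bp
Sorted largest to smallest: 73, 20, 12, 12, 11, 7 bp.

73, 20, 12, 12, 11, 7 bp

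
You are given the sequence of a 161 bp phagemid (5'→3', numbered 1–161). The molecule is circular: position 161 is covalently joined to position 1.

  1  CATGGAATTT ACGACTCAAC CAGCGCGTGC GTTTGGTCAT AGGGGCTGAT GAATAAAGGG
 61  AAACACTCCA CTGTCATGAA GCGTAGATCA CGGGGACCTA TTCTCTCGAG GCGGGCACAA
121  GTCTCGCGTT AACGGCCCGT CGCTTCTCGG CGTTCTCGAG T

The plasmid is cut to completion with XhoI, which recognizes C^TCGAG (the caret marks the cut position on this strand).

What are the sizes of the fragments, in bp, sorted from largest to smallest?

XhoI sites (CTCGAG) start at positions 105, 155.
XhoI cuts after the first base of each site, so after positions 105, 155.
Circular molecule, 2 cuts → 2 fragments:
  106–155 → 50 bp
  156–161 then 1–105 → 6 + 105 = 111 bp
Sorted largest to smallest: 111, 50 bp.

111, 50 bp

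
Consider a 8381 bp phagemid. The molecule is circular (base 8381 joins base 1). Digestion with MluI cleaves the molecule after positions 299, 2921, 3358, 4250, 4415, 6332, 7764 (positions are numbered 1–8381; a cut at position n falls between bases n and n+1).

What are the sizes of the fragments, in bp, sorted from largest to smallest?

2622, 1917, 1432, 916, 892, 437, 165 bp

Circular molecule, 7 cuts → 7 fragments:
  2921 − 299 = 2622 bp
  3358 − 2921 = 437 bp
  4250 − 3358 = 892 bp
  4415 − 4250 = 165 bp
  6332 − 4415 = 1917 bp
  7764 − 6332 = 1432 bp
  wrap: 8381 − 7764 + 299 = 916 bp
Sorted largest to smallest: 2622, 1917, 1432, 916, 892, 437, 165 bp.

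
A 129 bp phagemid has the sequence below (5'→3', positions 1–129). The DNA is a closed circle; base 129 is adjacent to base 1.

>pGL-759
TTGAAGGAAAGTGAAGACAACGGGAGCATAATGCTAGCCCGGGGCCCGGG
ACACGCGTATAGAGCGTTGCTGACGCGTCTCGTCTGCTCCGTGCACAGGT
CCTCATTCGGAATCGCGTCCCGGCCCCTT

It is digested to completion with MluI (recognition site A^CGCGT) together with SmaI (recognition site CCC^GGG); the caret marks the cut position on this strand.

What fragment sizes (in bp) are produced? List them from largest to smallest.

96, 20, 7, 6 bp

MluI sites (ACGCGT) start at positions 53, 73.
MluI cuts after the first base of each site, so after positions 53, 73.
SmaI sites (CCCGGG) start at positions 38, 45.
SmaI cuts after base 3 of each site, so after positions 40, 47.
Combined cut positions: 40, 47, 53, 73.
Circular molecule, 4 cuts → 4 fragments:
  41–47 → 7 bp
  48–53 → 6 bp
  54–73 → 20 bp
  74–129 then 1–40 → 56 + 40 = 96 bp
Sorted largest to smallest: 96, 20, 7, 6 bp.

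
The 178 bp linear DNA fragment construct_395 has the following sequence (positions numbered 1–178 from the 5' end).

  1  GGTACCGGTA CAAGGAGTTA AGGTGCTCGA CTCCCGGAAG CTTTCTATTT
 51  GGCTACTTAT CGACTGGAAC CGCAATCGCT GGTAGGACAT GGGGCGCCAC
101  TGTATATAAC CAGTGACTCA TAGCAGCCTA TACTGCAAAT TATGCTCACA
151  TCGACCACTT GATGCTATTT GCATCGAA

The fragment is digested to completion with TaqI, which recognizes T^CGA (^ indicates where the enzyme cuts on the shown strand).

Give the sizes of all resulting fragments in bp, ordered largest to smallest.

TaqI sites (TCGA) start at positions 27, 60, 151, 174.
TaqI cuts after the first base of each site, so after positions 27, 60, 151, 174.
Linear molecule, 4 cuts → 5 fragments:
  1–27 → 27 bp
  28–60 → 33 bp
  61–151 → 91 bp
  152–174 → 23 bp
  175–178 → 4 bp
Sorted largest to smallest: 91, 33, 27, 23, 4 bp.

91, 33, 27, 23, 4 bp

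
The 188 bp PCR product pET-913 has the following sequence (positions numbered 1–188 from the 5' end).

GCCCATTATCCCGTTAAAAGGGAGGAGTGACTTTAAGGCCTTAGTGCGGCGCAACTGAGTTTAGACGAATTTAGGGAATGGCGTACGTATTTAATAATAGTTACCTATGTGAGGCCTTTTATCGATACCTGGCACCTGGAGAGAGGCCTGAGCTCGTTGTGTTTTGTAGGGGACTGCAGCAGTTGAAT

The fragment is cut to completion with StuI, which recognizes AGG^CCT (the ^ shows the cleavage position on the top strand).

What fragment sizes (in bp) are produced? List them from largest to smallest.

StuI sites (AGGCCT) start at positions 36, 112, 144.
StuI cuts after base 3 of each site, so after positions 38, 114, 146.
Linear molecule, 3 cuts → 4 fragments:
  1–38 → 38 bp
  39–114 → 76 bp
  115–146 → 32 bp
  147–188 → 42 bp
Sorted largest to smallest: 76, 42, 38, 32 bp.

76, 42, 38, 32 bp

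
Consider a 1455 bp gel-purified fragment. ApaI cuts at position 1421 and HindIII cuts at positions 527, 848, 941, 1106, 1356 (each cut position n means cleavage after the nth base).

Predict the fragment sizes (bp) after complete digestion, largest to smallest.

527, 321, 250, 165, 93, 65, 34 bp

Combined cut positions (sorted): 527, 848, 941, 1106, 1356, 1421.
Linear molecule, 6 cuts → 7 fragments:
  527 − 0 = 527 bp
  848 − 527 = 321 bp
  941 − 848 = 93 bp
  1106 − 941 = 165 bp
  1356 − 1106 = 250 bp
  1421 − 1356 = 65 bp
  1455 − 1421 = 34 bp
Sorted largest to smallest: 527, 321, 250, 165, 93, 65, 34 bp.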